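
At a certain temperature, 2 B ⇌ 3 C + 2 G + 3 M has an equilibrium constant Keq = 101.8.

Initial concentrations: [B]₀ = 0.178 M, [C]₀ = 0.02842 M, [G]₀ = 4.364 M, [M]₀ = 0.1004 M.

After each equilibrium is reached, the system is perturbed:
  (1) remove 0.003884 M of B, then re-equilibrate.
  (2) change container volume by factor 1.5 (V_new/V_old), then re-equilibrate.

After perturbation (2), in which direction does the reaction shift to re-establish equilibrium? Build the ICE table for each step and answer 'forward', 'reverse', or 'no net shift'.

Direction: forward

Q₀ = 1.3964e-05 vs Keq = 101.8 ⇒ Q<K, forward
Step 1:
                  B         C         G         M
  Initial     0.178   0.02842     4.364    0.1004
  Change    -0.1647    0.2471    0.1647    0.2471
  Equil     0.01329    0.2755     4.529    0.3475
  solve Keq expr → x = 0.08235; check Q = 101.8
Then remove 0.003884 M of B.
Step 2:
                  B         C         G         M
  Initial  0.009408    0.2755     4.529    0.3475
  Change   0.003252 -0.004878 -0.003252 -0.004878
  Equil     0.01266    0.2706     4.525    0.3426
  solve Keq expr → x = -0.001626; check Q = 101.8
Then change container volume by factor 1.5 (V_new/V_old).
Step 3:
                  B         C         G         M
  Initial   0.00844    0.1804     3.017    0.2284
  Change  -0.005608  0.008412  0.005608  0.008412
  Equil    0.002832    0.1888     3.023    0.2368
  solve Keq expr → x = 0.002804; check Q = 101.8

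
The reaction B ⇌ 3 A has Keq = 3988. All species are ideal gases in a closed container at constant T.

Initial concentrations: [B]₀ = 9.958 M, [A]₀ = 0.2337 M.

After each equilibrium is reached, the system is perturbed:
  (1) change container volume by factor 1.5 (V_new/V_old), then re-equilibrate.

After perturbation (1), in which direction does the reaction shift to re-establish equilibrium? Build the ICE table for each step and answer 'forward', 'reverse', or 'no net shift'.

Q₀ = 0.001282 vs Keq = 3988 ⇒ Q<K, forward
Step 1:
                    B           A
  init          9.958      0.2337
  Δ            -7.271       21.81
  eq            2.687       22.05
  solve Keq expr → x = 7.271; check Q = 3988
Then change container volume by factor 1.5 (V_new/V_old).
Step 2:
                    B           A
  init          1.791        14.7
  Δ           -0.6404       1.921
  eq            1.151       16.62
  solve Keq expr → x = 0.6404; check Q = 3988

Direction: forward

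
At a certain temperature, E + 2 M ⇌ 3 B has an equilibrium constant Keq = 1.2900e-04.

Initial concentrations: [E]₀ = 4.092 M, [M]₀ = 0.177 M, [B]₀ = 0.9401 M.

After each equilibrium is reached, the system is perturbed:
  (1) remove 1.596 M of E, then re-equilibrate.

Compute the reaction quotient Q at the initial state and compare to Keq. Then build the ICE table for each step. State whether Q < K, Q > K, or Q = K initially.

Q₀ = 6.481; Q > K (proceeds reverse)

Q₀ = 6.481 vs Keq = 1.2900e-04 ⇒ Q>K, reverse
Step 1:
                    E           M           B
  I             4.092       0.177      0.9401
  C            0.2905      0.5809     -0.8714
  E             4.382      0.7579     0.06874
  solve Keq expr → x = -0.2905; check Q = 1.2900e-04
Then remove 1.596 M of E.
Step 2:
                    E           M           B
  I             2.786      0.7579     0.06874
  C          0.003096    0.006191   -0.009287
  E              2.79      0.7641     0.05945
  solve Keq expr → x = -0.003096; check Q = 1.2900e-04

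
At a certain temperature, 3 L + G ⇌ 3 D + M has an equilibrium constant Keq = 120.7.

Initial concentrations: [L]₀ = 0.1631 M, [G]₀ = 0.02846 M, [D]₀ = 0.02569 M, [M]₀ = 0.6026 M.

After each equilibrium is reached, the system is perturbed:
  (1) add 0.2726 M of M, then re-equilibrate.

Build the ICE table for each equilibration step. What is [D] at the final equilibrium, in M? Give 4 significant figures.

[D]_eq = 0.09196 M

Q₀ = 0.08274 vs Keq = 120.7 ⇒ Q<K, forward
Step 1:
                    L           G           D           M
  init         0.1631     0.02846     0.02569      0.6026
  Δ          -0.06926    -0.02309     0.06926     0.02309
  eq          0.09384    0.005372     0.09495      0.6257
  solve Keq expr → x = 0.02309; check Q = 120.7
Then add 0.2726 M of M.
Step 2:
                    L           G           D           M
  init        0.09384    0.005372     0.09495      0.8983
  Δ          0.002992  9.9736e-04   -0.002992 -9.9736e-04
  eq          0.09683    0.006369     0.09196      0.8973
  solve Keq expr → x = -9.9736e-04; check Q = 120.7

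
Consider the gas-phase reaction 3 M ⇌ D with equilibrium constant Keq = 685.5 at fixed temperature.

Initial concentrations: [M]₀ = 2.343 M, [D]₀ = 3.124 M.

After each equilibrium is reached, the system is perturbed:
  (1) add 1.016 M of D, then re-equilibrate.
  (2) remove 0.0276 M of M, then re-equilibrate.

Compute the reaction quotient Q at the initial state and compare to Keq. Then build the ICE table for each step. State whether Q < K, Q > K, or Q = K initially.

Q₀ = 0.2429; Q < K (proceeds forward)

Q₀ = 0.2429 vs Keq = 685.5 ⇒ Q<K, forward
Step 1:
                  M         D
  I           2.343     3.124
  C          -2.165    0.7218
  E          0.1777     3.846
  solve Keq expr → x = 0.7218; check Q = 685.5
Then add 1.016 M of D.
Step 2:
                  M         D
  I          0.1777     4.862
  C         0.01438 -0.004793
  E          0.1921     4.857
  solve Keq expr → x = -0.004793; check Q = 685.5
Then remove 0.0276 M of M.
Step 3:
                  M         D
  I          0.1645     4.857
  C         0.02748  -0.00916
  E          0.1919     4.848
  solve Keq expr → x = -0.00916; check Q = 685.5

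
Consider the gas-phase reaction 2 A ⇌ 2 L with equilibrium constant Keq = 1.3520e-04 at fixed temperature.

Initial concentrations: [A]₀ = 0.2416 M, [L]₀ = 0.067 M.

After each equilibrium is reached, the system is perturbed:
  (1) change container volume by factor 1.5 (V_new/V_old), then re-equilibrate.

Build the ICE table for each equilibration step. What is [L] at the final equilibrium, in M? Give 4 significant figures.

[L]_eq = 0.002365 M

Q₀ = 0.07691 vs Keq = 1.3520e-04 ⇒ Q>K, reverse
Step 1:
                    A           L
  I            0.2416       0.067
  C           0.06345    -0.06345
  E            0.3051    0.003547
  solve Keq expr → x = -0.03173; check Q = 1.3520e-04
Then change container volume by factor 1.5 (V_new/V_old).
Step 2:
                    A           L
  I            0.2034    0.002365
  C                 0           0
  E            0.2034    0.002365
  solve Keq expr → x = 0; check Q = 1.3520e-04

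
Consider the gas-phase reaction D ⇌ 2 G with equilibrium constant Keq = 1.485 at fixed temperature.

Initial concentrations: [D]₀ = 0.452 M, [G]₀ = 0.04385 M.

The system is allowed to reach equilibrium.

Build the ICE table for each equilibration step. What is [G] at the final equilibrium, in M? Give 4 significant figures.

Q₀ = 0.004254 vs Keq = 1.485 ⇒ Q<K, forward
Step 1:
                   D          G
  init         0.452    0.04385
  Δ          -0.2511     0.5023
  eq          0.2009     0.5461
  solve Keq expr → x = 0.2511; check Q = 1.485

[G]_eq = 0.5461 M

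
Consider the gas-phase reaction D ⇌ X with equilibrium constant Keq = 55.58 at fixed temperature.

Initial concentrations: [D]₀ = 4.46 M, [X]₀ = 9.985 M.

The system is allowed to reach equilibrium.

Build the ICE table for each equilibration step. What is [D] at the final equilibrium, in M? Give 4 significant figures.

[D]_eq = 0.2553 M

Q₀ = 2.239 vs Keq = 55.58 ⇒ Q<K, forward
Step 1:
                   D          X
  init          4.46      9.985
  Δ           -4.205      4.205
  eq          0.2553      14.19
  solve Keq expr → x = 4.205; check Q = 55.58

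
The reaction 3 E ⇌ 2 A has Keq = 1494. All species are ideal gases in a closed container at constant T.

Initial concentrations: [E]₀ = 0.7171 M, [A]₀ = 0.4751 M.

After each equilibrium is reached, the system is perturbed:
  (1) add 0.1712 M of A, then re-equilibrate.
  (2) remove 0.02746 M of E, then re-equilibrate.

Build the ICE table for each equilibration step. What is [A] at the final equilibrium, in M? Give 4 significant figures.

[A]_eq = 1.046 M

Q₀ = 0.6121 vs Keq = 1494 ⇒ Q<K, forward
Step 1:
                   E          A
  Initial     0.7171     0.4751
  Change     -0.6356     0.4238
  Equil      0.08147     0.8989
  solve Keq expr → x = 0.2119; check Q = 1494
Then add 0.1712 M of A.
Step 2:
                   E          A
  Initial    0.08147       1.07
  Change    0.009674  -0.006449
  Equil      0.09115      1.064
  solve Keq expr → x = -0.003225; check Q = 1494
Then remove 0.02746 M of E.
Step 3:
                   E          A
  Initial    0.06369      1.064
  Change     0.02645   -0.01763
  Equil      0.09014      1.046
  solve Keq expr → x = -0.008817; check Q = 1494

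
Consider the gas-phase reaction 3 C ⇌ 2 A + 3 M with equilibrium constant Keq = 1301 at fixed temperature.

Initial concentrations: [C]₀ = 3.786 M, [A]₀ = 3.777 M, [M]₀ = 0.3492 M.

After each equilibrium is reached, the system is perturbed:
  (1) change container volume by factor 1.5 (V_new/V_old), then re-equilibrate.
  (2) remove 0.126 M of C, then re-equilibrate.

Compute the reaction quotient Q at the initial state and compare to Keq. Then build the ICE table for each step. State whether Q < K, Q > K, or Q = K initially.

Q₀ = 0.01119 vs Keq = 1301 ⇒ Q<K, forward
Step 1:
                    C           A           M
  I             3.786       3.777      0.3492
  C            -2.852       1.902       2.852
  E            0.9335       5.679       3.202
  solve Keq expr → x = 0.9508; check Q = 1301
Then change container volume by factor 1.5 (V_new/V_old).
Step 2:
                    C           A           M
  I            0.6223       3.786       2.134
  C           -0.1151     0.07671      0.1151
  E            0.5073       3.862        2.25
  solve Keq expr → x = 0.03835; check Q = 1301
Then remove 0.126 M of C.
Step 3:
                    C           A           M
  I            0.3813       3.862        2.25
  C           0.09832    -0.06555    -0.09832
  E            0.4796       3.797       2.151
  solve Keq expr → x = -0.03277; check Q = 1301

Q₀ = 0.01119; Q < K (proceeds forward)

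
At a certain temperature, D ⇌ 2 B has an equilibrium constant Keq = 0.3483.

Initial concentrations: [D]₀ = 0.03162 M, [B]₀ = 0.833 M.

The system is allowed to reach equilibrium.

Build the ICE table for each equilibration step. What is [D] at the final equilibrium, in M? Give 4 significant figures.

[D]_eq = 0.2894 M

Q₀ = 21.94 vs Keq = 0.3483 ⇒ Q>K, reverse
Step 1:
                  D         B
  init      0.03162     0.833
  Δ          0.2578   -0.5155
  eq         0.2894    0.3175
  solve Keq expr → x = -0.2578; check Q = 0.3483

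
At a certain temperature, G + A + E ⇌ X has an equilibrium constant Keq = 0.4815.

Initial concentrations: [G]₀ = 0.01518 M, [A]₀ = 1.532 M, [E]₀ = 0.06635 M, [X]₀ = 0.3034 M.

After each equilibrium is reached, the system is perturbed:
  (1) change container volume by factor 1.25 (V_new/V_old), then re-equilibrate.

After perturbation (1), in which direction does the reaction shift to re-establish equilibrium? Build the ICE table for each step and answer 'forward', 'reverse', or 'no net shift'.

Q₀ = 196.6 vs Keq = 0.4815 ⇒ Q>K, reverse
Step 1:
                  G         A         E         X
  init      0.01518     1.532   0.06635    0.3034
  Δ          0.2378    0.2378    0.2378   -0.2378
  eq          0.253      1.77    0.3042   0.06558
  solve Keq expr → x = -0.2378; check Q = 0.4815
Then change container volume by factor 1.25 (V_new/V_old).
Step 2:
                  G         A         E         X
  init       0.2024     1.416    0.2433   0.05246
  Δ         0.01409   0.01409   0.01409  -0.01409
  eq         0.2165      1.43    0.2574   0.03837
  solve Keq expr → x = -0.01409; check Q = 0.4815

Direction: reverse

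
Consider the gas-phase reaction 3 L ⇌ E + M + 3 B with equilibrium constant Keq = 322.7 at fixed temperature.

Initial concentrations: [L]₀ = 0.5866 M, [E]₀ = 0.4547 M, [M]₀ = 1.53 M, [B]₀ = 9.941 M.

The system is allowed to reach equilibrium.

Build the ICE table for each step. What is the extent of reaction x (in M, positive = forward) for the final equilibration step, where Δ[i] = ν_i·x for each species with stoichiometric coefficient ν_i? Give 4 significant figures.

Q₀ = 3386 vs Keq = 322.7 ⇒ Q>K, reverse
Step 1:
                    L           E           M           B
  init         0.5866      0.4547        1.53       9.941
  Δ              0.45       -0.15       -0.15       -0.45
  eq            1.037      0.3047        1.38       9.491
  solve Keq expr → x = -0.15; check Q = 322.7

x = -0.15 M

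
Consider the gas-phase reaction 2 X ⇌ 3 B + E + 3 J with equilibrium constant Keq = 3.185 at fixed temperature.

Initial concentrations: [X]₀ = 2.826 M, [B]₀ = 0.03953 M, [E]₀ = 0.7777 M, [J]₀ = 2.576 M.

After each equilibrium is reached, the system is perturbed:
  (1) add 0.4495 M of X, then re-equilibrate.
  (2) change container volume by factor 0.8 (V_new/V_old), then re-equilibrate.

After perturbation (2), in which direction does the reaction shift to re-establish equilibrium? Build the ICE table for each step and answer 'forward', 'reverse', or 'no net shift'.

Q₀ = 1.0282e-04 vs Keq = 3.185 ⇒ Q<K, forward
Step 1:
                   X          B          E          J
  I            2.826    0.03953     0.7777      2.576
  C          -0.4909     0.7363     0.2454     0.7363
  E            2.335     0.7759      1.023      3.312
  solve Keq expr → x = 0.2454; check Q = 3.185
Then add 0.4495 M of X.
Step 2:
                   X          B          E          J
  I            2.785     0.7759      1.023      3.312
  C         -0.04335    0.06502    0.02167    0.06502
  E            2.741     0.8409      1.045      3.377
  solve Keq expr → x = 0.02167; check Q = 3.185
Then change container volume by factor 0.8 (V_new/V_old).
Step 3:
                   X          B          E          J
  I            3.427      1.051      1.306      4.222
  C           0.1611    -0.2416   -0.08053    -0.2416
  E            3.588     0.8095      1.226       3.98
  solve Keq expr → x = -0.08053; check Q = 3.185

Direction: reverse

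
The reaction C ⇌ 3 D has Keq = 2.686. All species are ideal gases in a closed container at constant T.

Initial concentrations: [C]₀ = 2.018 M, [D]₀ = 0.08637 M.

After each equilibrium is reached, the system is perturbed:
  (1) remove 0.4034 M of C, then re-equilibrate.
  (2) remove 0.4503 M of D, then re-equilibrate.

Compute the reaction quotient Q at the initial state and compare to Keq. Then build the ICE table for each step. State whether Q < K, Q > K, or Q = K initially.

Q₀ = 3.1928e-04; Q < K (proceeds forward)

Q₀ = 3.1928e-04 vs Keq = 2.686 ⇒ Q<K, forward
Step 1:
                    C           D
  Initial       2.018     0.08637
  Change      -0.5033        1.51
  Equil         1.515       1.596
  solve Keq expr → x = 0.5033; check Q = 2.686
Then remove 0.4034 M of C.
Step 2:
                    C           D
  Initial       1.111       1.596
  Change       0.0457     -0.1371
  Equil         1.157       1.459
  solve Keq expr → x = -0.0457; check Q = 2.686
Then remove 0.4503 M of D.
Step 3:
                    C           D
  Initial       1.157       1.009
  Change       -0.131       0.393
  Equil         1.026       1.402
  solve Keq expr → x = 0.131; check Q = 2.686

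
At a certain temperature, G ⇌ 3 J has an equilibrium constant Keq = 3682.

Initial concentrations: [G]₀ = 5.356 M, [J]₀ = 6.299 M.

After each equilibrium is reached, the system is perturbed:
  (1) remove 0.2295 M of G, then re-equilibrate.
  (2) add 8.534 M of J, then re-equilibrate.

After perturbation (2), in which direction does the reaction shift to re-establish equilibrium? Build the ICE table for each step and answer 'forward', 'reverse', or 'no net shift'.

Direction: reverse

Q₀ = 46.66 vs Keq = 3682 ⇒ Q<K, forward
Step 1:
                   G          J
  I            5.356      6.299
  C           -3.828      11.49
  E            1.528      17.78
  solve Keq expr → x = 3.828; check Q = 3682
Then remove 0.2295 M of G.
Step 2:
                   G          J
  I            1.298      17.78
  C           0.1307     -0.392
  E            1.429      17.39
  solve Keq expr → x = -0.1307; check Q = 3682
Then add 8.534 M of J.
Step 3:
                   G          J
  I            1.429      25.93
  C             1.38     -4.139
  E            2.809      21.79
  solve Keq expr → x = -1.38; check Q = 3682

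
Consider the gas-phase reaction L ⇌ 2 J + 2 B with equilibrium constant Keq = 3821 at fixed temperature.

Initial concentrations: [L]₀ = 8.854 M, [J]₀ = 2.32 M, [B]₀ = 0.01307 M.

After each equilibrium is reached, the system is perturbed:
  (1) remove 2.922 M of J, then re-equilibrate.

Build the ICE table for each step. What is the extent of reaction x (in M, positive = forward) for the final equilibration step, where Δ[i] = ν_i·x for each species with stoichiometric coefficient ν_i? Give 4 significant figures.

Q₀ = 1.0385e-04 vs Keq = 3821 ⇒ Q<K, forward
Step 1:
                  L         J         B
  init        8.854      2.32   0.01307
  Δ          -4.967     9.933     9.933
  eq          3.887     12.25     9.946
  solve Keq expr → x = 4.967; check Q = 3821
Then remove 2.922 M of J.
Step 2:
                  L         J         B
  init        3.887     9.331     9.946
  Δ         -0.5114     1.023     1.023
  eq          3.376     10.35     10.97
  solve Keq expr → x = 0.5114; check Q = 3821

x = 0.5114 M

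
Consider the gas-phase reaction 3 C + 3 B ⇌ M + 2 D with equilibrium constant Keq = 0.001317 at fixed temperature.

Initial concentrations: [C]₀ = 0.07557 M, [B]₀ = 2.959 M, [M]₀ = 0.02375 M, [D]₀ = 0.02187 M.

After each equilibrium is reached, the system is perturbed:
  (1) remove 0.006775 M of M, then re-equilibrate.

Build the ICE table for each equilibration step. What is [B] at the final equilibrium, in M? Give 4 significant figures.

[B]_eq = 2.954 M

Q₀ = 0.001016 vs Keq = 0.001317 ⇒ Q<K, forward
Step 1:
                  C         B         M         D
  Initial   0.07557     2.959   0.02375   0.02187
  Change  -0.002275 -0.002275 7.5827e-04  0.001517
  Equil      0.0733     2.957   0.02451   0.02339
  solve Keq expr → x = 7.5827e-04; check Q = 0.001317
Then remove 0.006775 M of M.
Step 2:
                  C         B         M         D
  Initial    0.0733     2.957   0.01773   0.02339
  Change  -0.002791 -0.002791 9.3040e-04  0.001861
  Equil      0.0705     2.954   0.01866   0.02525
  solve Keq expr → x = 9.3040e-04; check Q = 0.001317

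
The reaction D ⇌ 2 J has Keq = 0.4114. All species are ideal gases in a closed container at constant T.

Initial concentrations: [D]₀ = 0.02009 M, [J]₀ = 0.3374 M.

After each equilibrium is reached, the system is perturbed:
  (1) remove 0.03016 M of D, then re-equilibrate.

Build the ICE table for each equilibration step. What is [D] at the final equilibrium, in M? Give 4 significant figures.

Q₀ = 5.666 vs Keq = 0.4114 ⇒ Q>K, reverse
Step 1:
                    D           J
  Initial     0.02009      0.3374
  Change      0.07159     -0.1432
  Equil       0.09168      0.1942
  solve Keq expr → x = -0.07159; check Q = 0.4114
Then remove 0.03016 M of D.
Step 2:
                    D           J
  Initial     0.06152      0.1942
  Change      0.01084    -0.02167
  Equil       0.07236      0.1725
  solve Keq expr → x = -0.01084; check Q = 0.4114

[D]_eq = 0.07236 M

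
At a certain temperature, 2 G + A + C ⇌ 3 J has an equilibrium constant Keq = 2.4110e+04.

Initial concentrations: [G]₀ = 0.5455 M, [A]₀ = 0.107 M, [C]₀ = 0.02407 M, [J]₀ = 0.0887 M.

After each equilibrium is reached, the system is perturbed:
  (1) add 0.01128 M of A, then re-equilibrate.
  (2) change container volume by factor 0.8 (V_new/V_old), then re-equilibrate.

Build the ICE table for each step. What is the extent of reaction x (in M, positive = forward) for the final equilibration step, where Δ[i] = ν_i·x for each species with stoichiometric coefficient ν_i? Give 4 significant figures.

x = 1.8519e-06 M

Q₀ = 0.9106 vs Keq = 2.4110e+04 ⇒ Q<K, forward
Step 1:
                   G          A          C          J
  Initial     0.5455      0.107    0.02407     0.0887
  Change    -0.04812   -0.02406   -0.02406    0.07218
  Equil       0.4974    0.08294 8.4182e-06     0.1609
  solve Keq expr → x = 0.02406; check Q = 2.4110e+04
Then add 0.01128 M of A.
Step 2:
                   G          A          C          J
  Initial     0.4974    0.09422 8.4182e-06     0.1609
  Change  -2.0146e-06 -1.0073e-06 -1.0073e-06 3.0219e-06
  Equil       0.4974    0.09422 7.4109e-06     0.1609
  solve Keq expr → x = 1.0073e-06; check Q = 2.4110e+04
Then change container volume by factor 0.8 (V_new/V_old).
Step 3:
                   G          A          C          J
  Initial     0.6217     0.1178 9.2637e-06     0.2011
  Change  -3.7038e-06 -1.8519e-06 -1.8519e-06 5.5557e-06
  Equil       0.6217     0.1178 7.4118e-06     0.2011
  solve Keq expr → x = 1.8519e-06; check Q = 2.4110e+04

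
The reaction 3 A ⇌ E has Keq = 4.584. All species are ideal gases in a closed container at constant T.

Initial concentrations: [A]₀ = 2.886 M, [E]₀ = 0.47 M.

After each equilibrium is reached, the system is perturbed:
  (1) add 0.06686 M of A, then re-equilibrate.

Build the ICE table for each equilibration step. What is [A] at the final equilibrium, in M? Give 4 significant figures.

Q₀ = 0.01955 vs Keq = 4.584 ⇒ Q<K, forward
Step 1:
                   A          E
  Initial      2.886       0.47
  Change      -2.243     0.7477
  Equil       0.6428      1.218
  solve Keq expr → x = 0.7477; check Q = 4.584
Then add 0.06686 M of A.
Step 2:
                   A          E
  Initial     0.7097      1.218
  Change    -0.06318    0.02106
  Equil       0.6465      1.239
  solve Keq expr → x = 0.02106; check Q = 4.584

[A]_eq = 0.6465 M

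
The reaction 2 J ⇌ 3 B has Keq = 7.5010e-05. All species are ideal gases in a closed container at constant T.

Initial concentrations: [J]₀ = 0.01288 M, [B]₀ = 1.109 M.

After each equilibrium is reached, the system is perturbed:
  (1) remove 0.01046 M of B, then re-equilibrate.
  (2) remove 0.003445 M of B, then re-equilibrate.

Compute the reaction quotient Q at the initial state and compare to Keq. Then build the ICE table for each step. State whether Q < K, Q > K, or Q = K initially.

Q₀ = 8222 vs Keq = 7.5010e-05 ⇒ Q>K, reverse
Step 1:
                    J           B
  init        0.01288       1.109
  Δ            0.7166      -1.075
  eq           0.7294     0.03417
  solve Keq expr → x = -0.3583; check Q = 7.5010e-05
Then remove 0.01046 M of B.
Step 2:
                    J           B
  init         0.7294     0.02371
  Δ         -0.006831     0.01025
  eq           0.7226     0.03396
  solve Keq expr → x = 0.003415; check Q = 7.5010e-05
Then remove 0.003445 M of B.
Step 3:
                    J           B
  init         0.7226     0.03052
  Δ          -0.00225    0.003374
  eq           0.7204     0.03389
  solve Keq expr → x = 0.001125; check Q = 7.5010e-05

Q₀ = 8222; Q > K (proceeds reverse)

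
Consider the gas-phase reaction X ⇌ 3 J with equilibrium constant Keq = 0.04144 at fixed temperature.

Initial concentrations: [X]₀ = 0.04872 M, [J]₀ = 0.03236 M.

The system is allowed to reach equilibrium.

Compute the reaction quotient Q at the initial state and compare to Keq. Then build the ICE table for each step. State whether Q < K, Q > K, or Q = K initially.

Q₀ = 6.9553e-04 vs Keq = 0.04144 ⇒ Q<K, forward
Step 1:
                    X           J
  Initial     0.04872     0.03236
  Change     -0.02318     0.06955
  Equil       0.02554      0.1019
  solve Keq expr → x = 0.02318; check Q = 0.04144

Q₀ = 6.9553e-04; Q < K (proceeds forward)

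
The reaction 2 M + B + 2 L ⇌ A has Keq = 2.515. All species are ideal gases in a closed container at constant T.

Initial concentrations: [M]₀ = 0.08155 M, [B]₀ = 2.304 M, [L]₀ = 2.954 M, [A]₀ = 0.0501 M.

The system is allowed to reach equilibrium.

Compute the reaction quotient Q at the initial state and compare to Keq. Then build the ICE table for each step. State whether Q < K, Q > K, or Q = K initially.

Q₀ = 0.3747 vs Keq = 2.515 ⇒ Q<K, forward
Step 1:
                   M          B          L          A
  Initial    0.08155      2.304      2.954     0.0501
  Change    -0.04316   -0.02158   -0.04316    0.02158
  Equil      0.03839      2.282      2.911    0.07168
  solve Keq expr → x = 0.02158; check Q = 2.515

Q₀ = 0.3747; Q < K (proceeds forward)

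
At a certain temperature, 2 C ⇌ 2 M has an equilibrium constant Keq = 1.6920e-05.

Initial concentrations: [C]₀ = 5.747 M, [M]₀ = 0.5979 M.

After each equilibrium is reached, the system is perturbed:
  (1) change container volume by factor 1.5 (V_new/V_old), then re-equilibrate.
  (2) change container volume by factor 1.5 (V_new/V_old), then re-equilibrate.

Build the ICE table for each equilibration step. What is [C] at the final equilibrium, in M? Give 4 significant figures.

[C]_eq = 2.808 M

Q₀ = 0.01082 vs Keq = 1.6920e-05 ⇒ Q>K, reverse
Step 1:
                  C         M
  init        5.747    0.5979
  Δ          0.5719   -0.5719
  eq          6.319   0.02599
  solve Keq expr → x = -0.286; check Q = 1.6920e-05
Then change container volume by factor 1.5 (V_new/V_old).
Step 2:
                  C         M
  init        4.213   0.01733
  Δ               0         0
  eq          4.213   0.01733
  solve Keq expr → x = 0; check Q = 1.6920e-05
Then change container volume by factor 1.5 (V_new/V_old).
Step 3:
                  C         M
  init        2.808   0.01155
  Δ               0         0
  eq          2.808   0.01155
  solve Keq expr → x = 0; check Q = 1.6920e-05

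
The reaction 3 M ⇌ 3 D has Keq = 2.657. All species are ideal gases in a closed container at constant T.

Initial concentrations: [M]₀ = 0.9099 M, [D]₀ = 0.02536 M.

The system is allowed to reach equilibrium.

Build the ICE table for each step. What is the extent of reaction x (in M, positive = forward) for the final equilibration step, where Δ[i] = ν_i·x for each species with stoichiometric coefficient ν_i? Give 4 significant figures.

Q₀ = 2.1650e-05 vs Keq = 2.657 ⇒ Q<K, forward
Step 1:
                   M          D
  init        0.9099    0.02536
  Δ          -0.5178     0.5178
  eq          0.3921     0.5431
  solve Keq expr → x = 0.1726; check Q = 2.657

x = 0.1726 M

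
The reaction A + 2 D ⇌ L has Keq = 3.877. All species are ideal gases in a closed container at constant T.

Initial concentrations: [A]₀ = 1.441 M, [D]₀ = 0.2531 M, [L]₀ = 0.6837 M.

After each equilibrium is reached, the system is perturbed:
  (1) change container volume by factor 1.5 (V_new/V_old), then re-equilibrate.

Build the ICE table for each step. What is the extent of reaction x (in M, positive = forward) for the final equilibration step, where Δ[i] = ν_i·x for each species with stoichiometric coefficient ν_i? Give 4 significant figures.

Q₀ = 7.407 vs Keq = 3.877 ⇒ Q>K, reverse
Step 1:
                  A         D         L
  init        1.441    0.2531    0.6837
  Δ         0.04073   0.08145  -0.04073
  eq          1.482    0.3346     0.643
  solve Keq expr → x = -0.04073; check Q = 3.877
Then change container volume by factor 1.5 (V_new/V_old).
Step 2:
                  A         D         L
  init       0.9878     0.223    0.4286
  Δ         0.04363   0.08726  -0.04363
  eq          1.031    0.3103     0.385
  solve Keq expr → x = -0.04363; check Q = 3.877

x = -0.04363 M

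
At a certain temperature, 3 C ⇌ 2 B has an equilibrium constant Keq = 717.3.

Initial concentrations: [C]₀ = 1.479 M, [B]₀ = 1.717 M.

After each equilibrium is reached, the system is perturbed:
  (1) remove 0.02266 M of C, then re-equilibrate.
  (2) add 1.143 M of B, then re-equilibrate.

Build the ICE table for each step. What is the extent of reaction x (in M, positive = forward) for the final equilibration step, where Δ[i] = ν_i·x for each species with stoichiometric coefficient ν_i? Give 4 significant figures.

x = -0.01886 M

Q₀ = 0.9112 vs Keq = 717.3 ⇒ Q<K, forward
Step 1:
                    C           B
  Initial       1.479       1.717
  Change        -1.27      0.8465
  Equil        0.2092       2.564
  solve Keq expr → x = 0.4233; check Q = 717.3
Then remove 0.02266 M of C.
Step 2:
                    C           B
  Initial      0.1866       2.564
  Change      0.02187    -0.01458
  Equil        0.2085       2.549
  solve Keq expr → x = -0.007289; check Q = 717.3
Then add 1.143 M of B.
Step 3:
                    C           B
  Initial      0.2085       3.692
  Change      0.05658    -0.03772
  Equil         0.265       3.654
  solve Keq expr → x = -0.01886; check Q = 717.3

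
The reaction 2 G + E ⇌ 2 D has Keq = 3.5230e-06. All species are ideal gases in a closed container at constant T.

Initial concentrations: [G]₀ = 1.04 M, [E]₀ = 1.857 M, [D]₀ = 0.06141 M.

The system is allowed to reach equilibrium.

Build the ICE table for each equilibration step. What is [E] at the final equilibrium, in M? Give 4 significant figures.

[E]_eq = 1.886 M

Q₀ = 0.001878 vs Keq = 3.5230e-06 ⇒ Q>K, reverse
Step 1:
                    G           E           D
  I              1.04       1.857     0.06141
  C           0.05858     0.02929    -0.05858
  E             1.099       1.886    0.002832
  solve Keq expr → x = -0.02929; check Q = 3.5230e-06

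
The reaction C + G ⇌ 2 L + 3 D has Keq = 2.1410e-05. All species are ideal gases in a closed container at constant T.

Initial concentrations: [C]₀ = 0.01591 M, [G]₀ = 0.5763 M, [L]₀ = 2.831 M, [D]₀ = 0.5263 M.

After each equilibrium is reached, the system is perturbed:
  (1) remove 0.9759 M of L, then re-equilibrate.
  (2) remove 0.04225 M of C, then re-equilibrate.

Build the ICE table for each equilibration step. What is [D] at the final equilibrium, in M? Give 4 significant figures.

Q₀ = 127.4 vs Keq = 2.1410e-05 ⇒ Q>K, reverse
Step 1:
                   C          G          L          D
  Initial    0.01591     0.5763      2.831     0.5263
  Change      0.1728     0.1728    -0.3456    -0.5184
  Equil       0.1887     0.7491      2.485   0.007884
  solve Keq expr → x = -0.1728; check Q = 2.1410e-05
Then remove 0.9759 M of L.
Step 2:
                   C          G          L          D
  Initial     0.1887     0.7491      1.509   0.007884
  Change   -0.001025  -0.001025   0.002049   0.003074
  Equil       0.1877     0.7481      1.512    0.01096
  solve Keq expr → x = 0.001025; check Q = 2.1410e-05
Then remove 0.04225 M of C.
Step 3:
                   C          G          L          D
  Initial     0.1454     0.7481      1.512    0.01096
  Change  2.9410e-04 2.9410e-04 -5.8820e-04 -8.8230e-04
  Equil       0.1457     0.7484      1.511    0.01008
  solve Keq expr → x = -2.9410e-04; check Q = 2.1410e-05

[D]_eq = 0.01008 M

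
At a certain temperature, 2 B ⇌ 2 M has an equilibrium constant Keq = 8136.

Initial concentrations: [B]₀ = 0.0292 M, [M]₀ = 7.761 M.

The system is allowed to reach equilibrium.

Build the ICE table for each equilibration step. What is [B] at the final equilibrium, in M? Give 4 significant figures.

Q₀ = 7.0643e+04 vs Keq = 8136 ⇒ Q>K, reverse
Step 1:
                   B          M
  I           0.0292      7.761
  C          0.05622   -0.05622
  E          0.08542      7.705
  solve Keq expr → x = -0.02811; check Q = 8136

[B]_eq = 0.08542 M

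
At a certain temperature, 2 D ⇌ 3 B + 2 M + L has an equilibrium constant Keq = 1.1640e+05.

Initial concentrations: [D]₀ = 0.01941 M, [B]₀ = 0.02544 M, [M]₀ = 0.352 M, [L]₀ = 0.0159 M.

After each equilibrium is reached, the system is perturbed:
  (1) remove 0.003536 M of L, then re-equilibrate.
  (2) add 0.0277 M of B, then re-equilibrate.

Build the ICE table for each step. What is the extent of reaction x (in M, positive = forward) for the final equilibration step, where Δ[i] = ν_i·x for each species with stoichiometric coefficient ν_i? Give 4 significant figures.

x = -8.7703e-07 M

Q₀ = 8.6096e-05 vs Keq = 1.1640e+05 ⇒ Q<K, forward
Step 1:
                    D           B           M           L
  I           0.01941     0.02544       0.352      0.0159
  C          -0.01941     0.02911     0.01941    0.009704
  E        2.2194e-06     0.05455      0.3714      0.0256
  solve Keq expr → x = 0.009704; check Q = 1.1640e+05
Then remove 0.003536 M of L.
Step 2:
                    D           B           M           L
  I        2.2194e-06     0.05455      0.3714     0.02207
  C       -1.5893e-07  2.3839e-07  1.5893e-07  7.9464e-08
  E        2.0605e-06     0.05455      0.3714     0.02207
  solve Keq expr → x = 7.9464e-08; check Q = 1.1640e+05
Then add 0.0277 M of B.
Step 3:
                    D           B           M           L
  I        2.0605e-06     0.08225      0.3714     0.02207
  C        1.7541e-06 -2.6311e-06 -1.7541e-06 -8.7703e-07
  E        3.8146e-06     0.08225      0.3714     0.02207
  solve Keq expr → x = -8.7703e-07; check Q = 1.1640e+05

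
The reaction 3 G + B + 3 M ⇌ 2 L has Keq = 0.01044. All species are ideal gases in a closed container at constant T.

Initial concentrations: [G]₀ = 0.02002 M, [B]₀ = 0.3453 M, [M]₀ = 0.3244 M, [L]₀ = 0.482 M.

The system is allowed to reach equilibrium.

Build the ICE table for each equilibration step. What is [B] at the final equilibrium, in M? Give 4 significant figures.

Q₀ = 2.4562e+06 vs Keq = 0.01044 ⇒ Q>K, reverse
Step 1:
                    G           B           M           L
  Initial     0.02002      0.3453      0.3244       0.482
  Change       0.6599        0.22      0.6599     -0.4399
  Equil        0.6799      0.5653      0.9843     0.04206
  solve Keq expr → x = -0.22; check Q = 0.01044

[B]_eq = 0.5653 M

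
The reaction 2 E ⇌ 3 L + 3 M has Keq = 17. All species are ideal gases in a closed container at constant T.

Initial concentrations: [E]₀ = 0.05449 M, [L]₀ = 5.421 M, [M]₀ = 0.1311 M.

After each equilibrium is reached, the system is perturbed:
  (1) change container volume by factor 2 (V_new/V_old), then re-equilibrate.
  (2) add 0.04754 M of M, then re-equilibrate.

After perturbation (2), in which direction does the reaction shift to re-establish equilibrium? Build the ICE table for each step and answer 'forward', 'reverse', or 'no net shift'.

Direction: reverse

Q₀ = 120.9 vs Keq = 17 ⇒ Q>K, reverse
Step 1:
                   E          L          M
  Initial    0.05449      5.421     0.1311
  Change     0.02734   -0.04101   -0.04101
  Equil      0.08183       5.38    0.09009
  solve Keq expr → x = -0.01367; check Q = 17
Then change container volume by factor 2 (V_new/V_old).
Step 2:
                   E          L          M
  Initial    0.04092       2.69    0.04504
  Change    -0.01914    0.02871    0.02871
  Equil      0.02178      2.719    0.07375
  solve Keq expr → x = 0.00957; check Q = 17
Then add 0.04754 M of M.
Step 3:
                   E          L          M
  Initial    0.02178      2.719     0.1213
  Change     0.01309   -0.01963   -0.01963
  Equil      0.03486      2.699     0.1017
  solve Keq expr → x = -0.006543; check Q = 17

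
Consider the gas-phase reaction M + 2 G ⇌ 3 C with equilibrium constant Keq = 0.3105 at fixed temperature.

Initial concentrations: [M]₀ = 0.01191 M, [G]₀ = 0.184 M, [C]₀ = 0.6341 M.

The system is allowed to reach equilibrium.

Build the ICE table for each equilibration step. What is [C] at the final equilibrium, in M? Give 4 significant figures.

[C]_eq = 0.2159 M

Q₀ = 632.3 vs Keq = 0.3105 ⇒ Q>K, reverse
Step 1:
                   M          G          C
  I          0.01191      0.184     0.6341
  C           0.1394     0.2788    -0.4182
  E           0.1513     0.4628     0.2159
  solve Keq expr → x = -0.1394; check Q = 0.3105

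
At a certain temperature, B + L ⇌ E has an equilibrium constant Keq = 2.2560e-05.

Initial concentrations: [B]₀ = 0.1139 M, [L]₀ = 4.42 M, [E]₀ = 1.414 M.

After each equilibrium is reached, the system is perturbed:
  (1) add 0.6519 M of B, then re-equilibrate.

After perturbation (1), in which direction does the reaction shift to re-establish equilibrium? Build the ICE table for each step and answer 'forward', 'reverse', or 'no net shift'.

Q₀ = 2.809 vs Keq = 2.2560e-05 ⇒ Q>K, reverse
Step 1:
                    B           L           E
  init         0.1139        4.42       1.414
  Δ             1.414       1.414      -1.414
  eq            1.528       5.834  2.0106e-04
  solve Keq expr → x = -1.414; check Q = 2.2560e-05
Then add 0.6519 M of B.
Step 2:
                    B           L           E
  init           2.18       5.834  2.0106e-04
  Δ       -8.5781e-05 -8.5781e-05  8.5781e-05
  eq             2.18       5.834  2.8684e-04
  solve Keq expr → x = 8.5781e-05; check Q = 2.2560e-05

Direction: forward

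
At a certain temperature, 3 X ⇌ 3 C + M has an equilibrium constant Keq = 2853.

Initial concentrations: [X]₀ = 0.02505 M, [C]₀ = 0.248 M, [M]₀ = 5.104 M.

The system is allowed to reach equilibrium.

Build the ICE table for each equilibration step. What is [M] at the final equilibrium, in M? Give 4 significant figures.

[M]_eq = 5.102 M

Q₀ = 4953 vs Keq = 2853 ⇒ Q>K, reverse
Step 1:
                  X         C         M
  Initial   0.02505     0.248     5.104
  Change   0.004506 -0.004506 -0.001502
  Equil     0.02956    0.2435     5.102
  solve Keq expr → x = -0.001502; check Q = 2853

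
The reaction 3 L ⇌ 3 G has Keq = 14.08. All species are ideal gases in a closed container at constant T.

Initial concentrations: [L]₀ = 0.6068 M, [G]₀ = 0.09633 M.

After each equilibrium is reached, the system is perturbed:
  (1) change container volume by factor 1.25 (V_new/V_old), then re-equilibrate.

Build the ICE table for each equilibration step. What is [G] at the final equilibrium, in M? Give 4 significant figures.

Q₀ = 0.004001 vs Keq = 14.08 ⇒ Q<K, forward
Step 1:
                   L          G
  init        0.6068    0.09633
  Δ          -0.4009     0.4009
  eq          0.2059     0.4972
  solve Keq expr → x = 0.1336; check Q = 14.08
Then change container volume by factor 1.25 (V_new/V_old).
Step 2:
                   L          G
  init        0.1647     0.3978
  Δ                0          0
  eq          0.1647     0.3978
  solve Keq expr → x = 0; check Q = 14.08

[G]_eq = 0.3978 M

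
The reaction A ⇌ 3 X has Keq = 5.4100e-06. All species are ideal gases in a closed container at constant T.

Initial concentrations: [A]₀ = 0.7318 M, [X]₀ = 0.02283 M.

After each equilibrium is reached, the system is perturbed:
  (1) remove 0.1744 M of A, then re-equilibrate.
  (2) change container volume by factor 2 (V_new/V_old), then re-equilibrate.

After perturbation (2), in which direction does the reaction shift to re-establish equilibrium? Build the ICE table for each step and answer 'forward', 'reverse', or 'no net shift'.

Q₀ = 1.6260e-05 vs Keq = 5.4100e-06 ⇒ Q>K, reverse
Step 1:
                  A         X
  Initial    0.7318   0.02283
  Change   0.002331 -0.006994
  Equil      0.7341   0.01584
  solve Keq expr → x = -0.002331; check Q = 5.4100e-06
Then remove 0.1744 M of A.
Step 2:
                  A         X
  Initial    0.5597   0.01584
  Change  4.5501e-04 -0.001365
  Equil      0.5602   0.01447
  solve Keq expr → x = -4.5501e-04; check Q = 5.4100e-06
Then change container volume by factor 2 (V_new/V_old).
Step 3:
                  A         X
  Initial    0.2801  0.007236
  Change   -0.00141  0.004231
  Equil      0.2787   0.01147
  solve Keq expr → x = 0.00141; check Q = 5.4100e-06

Direction: forward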